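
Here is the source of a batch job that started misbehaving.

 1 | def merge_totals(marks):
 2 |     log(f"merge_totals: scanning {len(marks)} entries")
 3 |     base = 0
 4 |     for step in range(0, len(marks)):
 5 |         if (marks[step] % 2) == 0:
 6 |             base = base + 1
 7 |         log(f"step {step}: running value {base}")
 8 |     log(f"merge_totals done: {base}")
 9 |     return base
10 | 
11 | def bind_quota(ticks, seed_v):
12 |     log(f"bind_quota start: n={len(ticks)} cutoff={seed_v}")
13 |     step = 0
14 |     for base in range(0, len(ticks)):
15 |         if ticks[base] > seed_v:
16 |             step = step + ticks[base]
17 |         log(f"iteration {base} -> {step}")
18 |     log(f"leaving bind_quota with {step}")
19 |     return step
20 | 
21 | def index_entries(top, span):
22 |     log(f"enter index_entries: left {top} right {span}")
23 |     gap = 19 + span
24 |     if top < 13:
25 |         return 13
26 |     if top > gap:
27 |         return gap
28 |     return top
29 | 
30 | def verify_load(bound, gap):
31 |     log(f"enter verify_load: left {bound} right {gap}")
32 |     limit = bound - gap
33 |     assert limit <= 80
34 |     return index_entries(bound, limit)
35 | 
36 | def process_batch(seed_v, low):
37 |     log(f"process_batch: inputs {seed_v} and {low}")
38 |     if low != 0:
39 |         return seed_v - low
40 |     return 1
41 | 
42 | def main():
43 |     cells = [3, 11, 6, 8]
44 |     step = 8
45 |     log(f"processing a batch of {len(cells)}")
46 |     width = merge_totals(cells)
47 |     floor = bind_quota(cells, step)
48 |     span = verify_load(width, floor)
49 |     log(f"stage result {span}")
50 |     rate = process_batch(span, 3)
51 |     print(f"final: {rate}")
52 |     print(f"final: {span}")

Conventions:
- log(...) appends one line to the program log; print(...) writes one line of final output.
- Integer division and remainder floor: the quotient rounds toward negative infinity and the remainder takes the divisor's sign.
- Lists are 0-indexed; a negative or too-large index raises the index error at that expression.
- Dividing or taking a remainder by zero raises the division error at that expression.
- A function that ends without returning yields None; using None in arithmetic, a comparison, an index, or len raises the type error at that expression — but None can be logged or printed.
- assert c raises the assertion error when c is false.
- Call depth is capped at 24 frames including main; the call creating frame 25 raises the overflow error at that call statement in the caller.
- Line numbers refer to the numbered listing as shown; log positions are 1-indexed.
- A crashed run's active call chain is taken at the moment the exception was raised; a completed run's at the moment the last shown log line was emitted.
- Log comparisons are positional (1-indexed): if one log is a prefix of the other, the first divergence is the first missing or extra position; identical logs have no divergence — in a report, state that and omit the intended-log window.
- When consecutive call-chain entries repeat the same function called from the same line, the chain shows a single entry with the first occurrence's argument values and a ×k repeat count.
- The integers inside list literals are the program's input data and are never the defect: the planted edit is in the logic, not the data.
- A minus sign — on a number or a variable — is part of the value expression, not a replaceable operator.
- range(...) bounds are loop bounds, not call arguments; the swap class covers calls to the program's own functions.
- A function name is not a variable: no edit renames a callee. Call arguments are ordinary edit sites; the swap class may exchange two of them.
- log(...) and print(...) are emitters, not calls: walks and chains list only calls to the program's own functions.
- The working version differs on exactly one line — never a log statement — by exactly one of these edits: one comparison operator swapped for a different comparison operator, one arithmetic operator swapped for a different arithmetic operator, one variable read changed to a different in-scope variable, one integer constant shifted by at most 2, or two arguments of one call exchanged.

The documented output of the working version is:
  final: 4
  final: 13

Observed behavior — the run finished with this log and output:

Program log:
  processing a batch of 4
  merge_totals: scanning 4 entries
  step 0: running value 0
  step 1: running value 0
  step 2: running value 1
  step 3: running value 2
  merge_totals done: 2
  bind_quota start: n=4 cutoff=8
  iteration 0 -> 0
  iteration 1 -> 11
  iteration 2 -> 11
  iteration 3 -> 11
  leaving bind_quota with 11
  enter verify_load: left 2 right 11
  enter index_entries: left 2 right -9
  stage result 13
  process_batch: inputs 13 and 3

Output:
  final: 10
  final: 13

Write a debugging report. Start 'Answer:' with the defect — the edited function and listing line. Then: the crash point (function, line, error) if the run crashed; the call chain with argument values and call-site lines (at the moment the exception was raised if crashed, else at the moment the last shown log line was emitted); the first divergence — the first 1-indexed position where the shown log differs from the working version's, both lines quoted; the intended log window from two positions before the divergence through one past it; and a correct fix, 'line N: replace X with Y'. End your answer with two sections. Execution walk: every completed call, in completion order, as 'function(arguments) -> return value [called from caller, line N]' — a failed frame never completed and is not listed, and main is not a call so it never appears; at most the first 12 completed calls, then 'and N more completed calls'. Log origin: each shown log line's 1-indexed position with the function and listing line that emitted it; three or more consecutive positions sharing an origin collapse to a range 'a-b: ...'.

Answer: the defect is in process_batch at line 39.
Key observation: No log line changed; the fault shows up purely in the output.
Call chain: main -> process_batch(13, 3) (called at line 50).
First divergence: none (the log streams are identical).
Execution walk:
  merge_totals([3, 11, 6, 8]) -> 2  [called from main, line 46]
  bind_quota([3, 11, 6, 8], 8) -> 11  [called from main, line 47]
  index_entries(2, -9) -> 13  [called from verify_load, line 34]
  verify_load(2, 11) -> 13  [called from main, line 48]
  process_batch(13, 3) -> 10  [called from main, line 50]
Log origin:
  1: emitted by main (line 45)
  2: emitted by merge_totals (line 2)
  3-6: emitted by merge_totals (line 7)
  7: emitted by merge_totals (line 8)
  8: emitted by bind_quota (line 12)
  9-12: emitted by bind_quota (line 17)
  13: emitted by bind_quota (line 18)
  14: emitted by verify_load (line 31)
  15: emitted by index_entries (line 22)
  16: emitted by main (line 49)
  17: emitted by process_batch (line 37)
A correct fix: line 39: replace `-` with `//`.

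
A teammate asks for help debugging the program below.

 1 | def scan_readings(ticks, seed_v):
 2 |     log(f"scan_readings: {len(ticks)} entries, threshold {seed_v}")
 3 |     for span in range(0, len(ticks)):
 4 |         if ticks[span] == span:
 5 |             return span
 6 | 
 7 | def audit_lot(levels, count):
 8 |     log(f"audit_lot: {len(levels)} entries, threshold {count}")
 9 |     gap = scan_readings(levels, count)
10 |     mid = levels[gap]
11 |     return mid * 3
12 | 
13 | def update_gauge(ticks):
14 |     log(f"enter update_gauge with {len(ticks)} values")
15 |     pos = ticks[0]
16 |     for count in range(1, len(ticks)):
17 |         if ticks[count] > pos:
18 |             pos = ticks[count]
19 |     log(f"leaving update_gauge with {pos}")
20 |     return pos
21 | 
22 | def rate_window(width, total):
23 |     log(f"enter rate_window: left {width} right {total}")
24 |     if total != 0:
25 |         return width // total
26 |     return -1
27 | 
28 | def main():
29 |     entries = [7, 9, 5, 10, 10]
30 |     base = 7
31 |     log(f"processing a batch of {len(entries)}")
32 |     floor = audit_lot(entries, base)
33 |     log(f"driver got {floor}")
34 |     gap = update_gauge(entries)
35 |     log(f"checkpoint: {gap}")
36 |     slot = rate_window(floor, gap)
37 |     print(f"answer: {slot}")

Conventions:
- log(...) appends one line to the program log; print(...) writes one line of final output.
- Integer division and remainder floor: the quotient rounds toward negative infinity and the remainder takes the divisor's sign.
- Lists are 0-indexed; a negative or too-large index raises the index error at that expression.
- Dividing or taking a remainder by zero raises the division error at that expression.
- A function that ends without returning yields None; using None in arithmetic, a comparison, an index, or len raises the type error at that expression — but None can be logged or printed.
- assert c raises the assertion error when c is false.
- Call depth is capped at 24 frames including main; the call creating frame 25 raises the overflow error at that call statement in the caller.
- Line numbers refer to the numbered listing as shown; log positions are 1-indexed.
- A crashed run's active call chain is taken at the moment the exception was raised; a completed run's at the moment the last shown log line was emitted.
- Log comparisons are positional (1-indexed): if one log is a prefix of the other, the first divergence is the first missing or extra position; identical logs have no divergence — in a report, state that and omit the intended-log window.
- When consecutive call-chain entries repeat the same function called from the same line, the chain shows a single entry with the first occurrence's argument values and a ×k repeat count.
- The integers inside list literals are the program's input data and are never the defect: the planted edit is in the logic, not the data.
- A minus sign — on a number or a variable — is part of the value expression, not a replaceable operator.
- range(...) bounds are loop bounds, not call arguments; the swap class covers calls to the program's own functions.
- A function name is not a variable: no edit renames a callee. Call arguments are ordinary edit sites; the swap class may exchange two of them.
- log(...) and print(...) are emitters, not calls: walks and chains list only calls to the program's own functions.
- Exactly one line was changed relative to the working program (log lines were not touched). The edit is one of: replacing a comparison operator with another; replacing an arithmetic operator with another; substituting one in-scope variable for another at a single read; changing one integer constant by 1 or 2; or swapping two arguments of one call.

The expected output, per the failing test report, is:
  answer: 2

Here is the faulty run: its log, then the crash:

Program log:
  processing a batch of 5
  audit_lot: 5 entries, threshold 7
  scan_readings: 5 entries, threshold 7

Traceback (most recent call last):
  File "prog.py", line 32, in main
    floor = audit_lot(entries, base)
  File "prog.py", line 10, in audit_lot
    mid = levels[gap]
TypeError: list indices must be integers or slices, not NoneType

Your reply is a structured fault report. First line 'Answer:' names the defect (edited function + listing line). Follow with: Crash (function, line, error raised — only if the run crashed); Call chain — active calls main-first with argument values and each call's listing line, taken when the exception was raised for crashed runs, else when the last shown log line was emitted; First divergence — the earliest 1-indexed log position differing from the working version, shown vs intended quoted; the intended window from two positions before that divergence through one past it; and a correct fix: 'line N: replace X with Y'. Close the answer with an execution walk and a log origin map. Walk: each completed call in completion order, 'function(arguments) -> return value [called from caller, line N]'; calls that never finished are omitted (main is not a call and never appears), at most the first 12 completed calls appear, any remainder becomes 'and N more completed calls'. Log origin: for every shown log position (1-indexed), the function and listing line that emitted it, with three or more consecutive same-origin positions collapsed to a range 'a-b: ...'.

Answer: the defect is in scan_readings at line 4.
Key fact: Only 3 log lines were emitted before the run died; the intended continuation was 'driver got 21'.
Crash: audit_lot, line 10, TypeError.
Call chain: main -> audit_lot([7, 9, 5, 10, 10], 7) (called at line 32).
First divergence: position 4 — the faulty run's log ends after 3 lines; the working version continues with 'driver got 21'.
Intended log window:
  2: audit_lot: 5 entries, threshold 7
  3: scan_readings: 5 entries, threshold 7
  4: driver got 21
  5: enter update_gauge with 5 values
Execution walk:
  scan_readings([7, 9, 5, 10, 10], 7) -> None  [called from audit_lot, line 9]
Log origin:
  1: logged in main at line 31
  2: logged in audit_lot at line 8
  3: logged in scan_readings at line 2
A correct fix: line 4: replace `ticks[span] == span` with `ticks[span] == seed_v`.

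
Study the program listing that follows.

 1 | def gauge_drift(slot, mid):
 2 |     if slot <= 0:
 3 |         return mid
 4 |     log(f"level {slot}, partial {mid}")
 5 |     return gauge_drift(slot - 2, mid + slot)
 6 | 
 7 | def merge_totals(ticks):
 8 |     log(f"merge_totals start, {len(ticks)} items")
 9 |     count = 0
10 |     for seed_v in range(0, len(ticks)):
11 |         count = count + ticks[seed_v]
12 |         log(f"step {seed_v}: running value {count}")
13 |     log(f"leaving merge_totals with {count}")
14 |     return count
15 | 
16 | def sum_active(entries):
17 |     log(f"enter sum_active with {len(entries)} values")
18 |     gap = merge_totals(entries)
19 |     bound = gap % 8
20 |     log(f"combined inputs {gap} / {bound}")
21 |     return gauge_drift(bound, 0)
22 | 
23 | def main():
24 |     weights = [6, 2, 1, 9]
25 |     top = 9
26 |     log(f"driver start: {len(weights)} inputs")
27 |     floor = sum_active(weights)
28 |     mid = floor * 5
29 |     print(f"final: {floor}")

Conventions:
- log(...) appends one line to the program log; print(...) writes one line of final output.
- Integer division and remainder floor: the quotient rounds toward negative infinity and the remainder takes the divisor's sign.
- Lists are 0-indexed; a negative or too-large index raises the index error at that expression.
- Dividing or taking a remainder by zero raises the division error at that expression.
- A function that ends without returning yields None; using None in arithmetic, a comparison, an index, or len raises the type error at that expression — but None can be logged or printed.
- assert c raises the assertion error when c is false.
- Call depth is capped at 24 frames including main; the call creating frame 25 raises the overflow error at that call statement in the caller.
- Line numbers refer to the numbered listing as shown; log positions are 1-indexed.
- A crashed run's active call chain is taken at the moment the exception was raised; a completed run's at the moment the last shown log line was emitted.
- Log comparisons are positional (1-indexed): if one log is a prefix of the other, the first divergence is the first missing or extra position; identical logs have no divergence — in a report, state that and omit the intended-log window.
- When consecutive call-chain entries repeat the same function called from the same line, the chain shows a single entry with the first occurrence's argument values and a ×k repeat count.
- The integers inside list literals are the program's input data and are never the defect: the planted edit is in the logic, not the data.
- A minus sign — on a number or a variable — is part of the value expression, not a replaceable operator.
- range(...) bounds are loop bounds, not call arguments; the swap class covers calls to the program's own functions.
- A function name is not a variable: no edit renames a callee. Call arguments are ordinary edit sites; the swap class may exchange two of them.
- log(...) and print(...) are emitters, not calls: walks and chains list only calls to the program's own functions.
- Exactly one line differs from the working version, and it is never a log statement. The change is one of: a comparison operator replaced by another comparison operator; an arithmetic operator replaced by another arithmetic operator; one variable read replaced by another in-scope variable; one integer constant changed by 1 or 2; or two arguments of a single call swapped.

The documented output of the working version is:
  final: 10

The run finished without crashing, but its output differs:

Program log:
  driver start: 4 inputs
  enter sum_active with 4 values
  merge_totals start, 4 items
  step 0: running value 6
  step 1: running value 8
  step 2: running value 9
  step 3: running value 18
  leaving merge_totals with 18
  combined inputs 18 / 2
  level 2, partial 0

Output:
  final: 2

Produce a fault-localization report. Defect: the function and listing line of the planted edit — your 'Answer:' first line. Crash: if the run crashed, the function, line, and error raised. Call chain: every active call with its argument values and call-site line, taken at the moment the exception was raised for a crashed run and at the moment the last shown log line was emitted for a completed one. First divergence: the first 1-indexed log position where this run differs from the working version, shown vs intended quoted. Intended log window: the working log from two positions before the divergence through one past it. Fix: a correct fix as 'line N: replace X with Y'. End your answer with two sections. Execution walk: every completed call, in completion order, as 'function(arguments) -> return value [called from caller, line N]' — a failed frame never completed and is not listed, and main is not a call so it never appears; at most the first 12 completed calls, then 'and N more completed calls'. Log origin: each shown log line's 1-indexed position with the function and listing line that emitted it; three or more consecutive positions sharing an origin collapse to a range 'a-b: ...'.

Answer: the defect is in main at line 29.
Key fact: The two runs log identically and part ways only at the printed values.
Call chain: main -> sum_active([6, 2, 1, 9]) (called at line 27) -> gauge_drift(2, 0) (called at line 21).
First divergence: none (the log streams are identical).
Execution walk:
  merge_totals([6, 2, 1, 9]) -> 18  [called from sum_active, line 18]
  gauge_drift(0, 2) -> 2  [called from gauge_drift, line 5]
  gauge_drift(2, 0) -> 2  [called from sum_active, line 21]
  sum_active([6, 2, 1, 9]) -> 2  [called from main, line 27]
Log line origins:
  1: emitted by main (line 26)
  2: emitted by sum_active (line 17)
  3: emitted by merge_totals (line 8)
  4-7: emitted by merge_totals (line 12)
  8: emitted by merge_totals (line 13)
  9: emitted by sum_active (line 20)
  10: emitted by gauge_drift (line 4)
A correct fix: line 29: replace `floor` with `mid`.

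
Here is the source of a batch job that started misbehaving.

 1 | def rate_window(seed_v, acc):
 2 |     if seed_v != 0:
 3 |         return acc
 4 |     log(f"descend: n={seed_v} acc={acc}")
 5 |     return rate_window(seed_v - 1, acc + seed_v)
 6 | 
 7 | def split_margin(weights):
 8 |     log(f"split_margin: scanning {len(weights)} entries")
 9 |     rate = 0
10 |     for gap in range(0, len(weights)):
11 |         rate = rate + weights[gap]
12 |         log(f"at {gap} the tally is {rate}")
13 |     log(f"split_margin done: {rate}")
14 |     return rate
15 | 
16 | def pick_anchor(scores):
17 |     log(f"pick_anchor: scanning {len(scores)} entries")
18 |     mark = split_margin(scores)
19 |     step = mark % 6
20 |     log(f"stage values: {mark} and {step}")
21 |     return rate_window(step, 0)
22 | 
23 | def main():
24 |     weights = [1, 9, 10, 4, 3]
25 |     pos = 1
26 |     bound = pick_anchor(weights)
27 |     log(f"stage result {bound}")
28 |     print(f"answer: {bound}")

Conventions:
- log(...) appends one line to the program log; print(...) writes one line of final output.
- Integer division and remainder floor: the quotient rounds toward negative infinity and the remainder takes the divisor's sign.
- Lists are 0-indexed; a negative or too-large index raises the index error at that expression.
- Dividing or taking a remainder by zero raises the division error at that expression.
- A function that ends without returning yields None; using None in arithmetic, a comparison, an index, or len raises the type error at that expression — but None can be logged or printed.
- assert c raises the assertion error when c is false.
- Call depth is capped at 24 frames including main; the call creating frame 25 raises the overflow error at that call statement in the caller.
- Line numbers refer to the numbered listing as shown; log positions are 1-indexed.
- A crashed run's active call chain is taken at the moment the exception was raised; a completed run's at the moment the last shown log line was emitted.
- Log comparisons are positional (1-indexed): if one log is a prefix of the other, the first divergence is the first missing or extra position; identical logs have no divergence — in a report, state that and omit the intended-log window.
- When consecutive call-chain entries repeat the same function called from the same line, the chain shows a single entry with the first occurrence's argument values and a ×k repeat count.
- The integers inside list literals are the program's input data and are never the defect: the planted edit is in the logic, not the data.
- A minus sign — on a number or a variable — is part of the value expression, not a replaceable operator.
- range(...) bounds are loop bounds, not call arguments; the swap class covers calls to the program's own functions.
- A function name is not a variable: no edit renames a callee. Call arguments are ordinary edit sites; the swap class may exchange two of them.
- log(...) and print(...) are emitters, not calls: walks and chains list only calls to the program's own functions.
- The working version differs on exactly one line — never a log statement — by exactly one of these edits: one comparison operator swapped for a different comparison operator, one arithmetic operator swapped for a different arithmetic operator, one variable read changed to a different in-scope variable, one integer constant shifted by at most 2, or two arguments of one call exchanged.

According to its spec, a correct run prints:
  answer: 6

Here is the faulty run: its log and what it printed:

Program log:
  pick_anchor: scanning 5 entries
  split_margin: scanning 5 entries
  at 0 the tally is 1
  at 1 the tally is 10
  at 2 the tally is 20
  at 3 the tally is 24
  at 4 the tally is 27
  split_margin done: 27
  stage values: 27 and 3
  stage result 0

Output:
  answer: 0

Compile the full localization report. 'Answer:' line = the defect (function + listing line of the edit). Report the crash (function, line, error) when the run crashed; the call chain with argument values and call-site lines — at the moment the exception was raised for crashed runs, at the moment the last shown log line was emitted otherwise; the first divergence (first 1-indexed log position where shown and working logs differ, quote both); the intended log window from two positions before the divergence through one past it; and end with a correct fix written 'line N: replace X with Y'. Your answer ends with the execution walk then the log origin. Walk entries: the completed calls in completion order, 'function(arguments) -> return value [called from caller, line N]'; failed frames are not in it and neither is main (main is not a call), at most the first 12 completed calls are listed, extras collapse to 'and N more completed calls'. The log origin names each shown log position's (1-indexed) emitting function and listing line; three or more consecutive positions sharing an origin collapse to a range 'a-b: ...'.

Answer: the defect is in rate_window at line 2.
Key observation: The log first diverges at position 10: the faulty run prints 'stage result 0' where the working version prints 'descend: n=3 acc=0'.
Call chain: main.
First divergence: at position 10 the run shows 'stage result 0' where the working version logs 'descend: n=3 acc=0'.
Intended log window:
  8: split_margin done: 27
  9: stage values: 27 and 3
  10: descend: n=3 acc=0
  11: descend: n=2 acc=3
Execution walk:
  split_margin([1, 9, 10, 4, 3]) -> 27  [called from pick_anchor, line 18]
  rate_window(3, 0) -> 0  [called from pick_anchor, line 21]
  pick_anchor([1, 9, 10, 4, 3]) -> 0  [called from main, line 26]
Log origin:
  1: logged in pick_anchor at line 17
  2: logged in split_margin at line 8
  3-7: logged in split_margin at line 12
  8: logged in split_margin at line 13
  9: logged in pick_anchor at line 20
  10: logged in main at line 27
A correct fix: line 2: replace `!=` with `<=`.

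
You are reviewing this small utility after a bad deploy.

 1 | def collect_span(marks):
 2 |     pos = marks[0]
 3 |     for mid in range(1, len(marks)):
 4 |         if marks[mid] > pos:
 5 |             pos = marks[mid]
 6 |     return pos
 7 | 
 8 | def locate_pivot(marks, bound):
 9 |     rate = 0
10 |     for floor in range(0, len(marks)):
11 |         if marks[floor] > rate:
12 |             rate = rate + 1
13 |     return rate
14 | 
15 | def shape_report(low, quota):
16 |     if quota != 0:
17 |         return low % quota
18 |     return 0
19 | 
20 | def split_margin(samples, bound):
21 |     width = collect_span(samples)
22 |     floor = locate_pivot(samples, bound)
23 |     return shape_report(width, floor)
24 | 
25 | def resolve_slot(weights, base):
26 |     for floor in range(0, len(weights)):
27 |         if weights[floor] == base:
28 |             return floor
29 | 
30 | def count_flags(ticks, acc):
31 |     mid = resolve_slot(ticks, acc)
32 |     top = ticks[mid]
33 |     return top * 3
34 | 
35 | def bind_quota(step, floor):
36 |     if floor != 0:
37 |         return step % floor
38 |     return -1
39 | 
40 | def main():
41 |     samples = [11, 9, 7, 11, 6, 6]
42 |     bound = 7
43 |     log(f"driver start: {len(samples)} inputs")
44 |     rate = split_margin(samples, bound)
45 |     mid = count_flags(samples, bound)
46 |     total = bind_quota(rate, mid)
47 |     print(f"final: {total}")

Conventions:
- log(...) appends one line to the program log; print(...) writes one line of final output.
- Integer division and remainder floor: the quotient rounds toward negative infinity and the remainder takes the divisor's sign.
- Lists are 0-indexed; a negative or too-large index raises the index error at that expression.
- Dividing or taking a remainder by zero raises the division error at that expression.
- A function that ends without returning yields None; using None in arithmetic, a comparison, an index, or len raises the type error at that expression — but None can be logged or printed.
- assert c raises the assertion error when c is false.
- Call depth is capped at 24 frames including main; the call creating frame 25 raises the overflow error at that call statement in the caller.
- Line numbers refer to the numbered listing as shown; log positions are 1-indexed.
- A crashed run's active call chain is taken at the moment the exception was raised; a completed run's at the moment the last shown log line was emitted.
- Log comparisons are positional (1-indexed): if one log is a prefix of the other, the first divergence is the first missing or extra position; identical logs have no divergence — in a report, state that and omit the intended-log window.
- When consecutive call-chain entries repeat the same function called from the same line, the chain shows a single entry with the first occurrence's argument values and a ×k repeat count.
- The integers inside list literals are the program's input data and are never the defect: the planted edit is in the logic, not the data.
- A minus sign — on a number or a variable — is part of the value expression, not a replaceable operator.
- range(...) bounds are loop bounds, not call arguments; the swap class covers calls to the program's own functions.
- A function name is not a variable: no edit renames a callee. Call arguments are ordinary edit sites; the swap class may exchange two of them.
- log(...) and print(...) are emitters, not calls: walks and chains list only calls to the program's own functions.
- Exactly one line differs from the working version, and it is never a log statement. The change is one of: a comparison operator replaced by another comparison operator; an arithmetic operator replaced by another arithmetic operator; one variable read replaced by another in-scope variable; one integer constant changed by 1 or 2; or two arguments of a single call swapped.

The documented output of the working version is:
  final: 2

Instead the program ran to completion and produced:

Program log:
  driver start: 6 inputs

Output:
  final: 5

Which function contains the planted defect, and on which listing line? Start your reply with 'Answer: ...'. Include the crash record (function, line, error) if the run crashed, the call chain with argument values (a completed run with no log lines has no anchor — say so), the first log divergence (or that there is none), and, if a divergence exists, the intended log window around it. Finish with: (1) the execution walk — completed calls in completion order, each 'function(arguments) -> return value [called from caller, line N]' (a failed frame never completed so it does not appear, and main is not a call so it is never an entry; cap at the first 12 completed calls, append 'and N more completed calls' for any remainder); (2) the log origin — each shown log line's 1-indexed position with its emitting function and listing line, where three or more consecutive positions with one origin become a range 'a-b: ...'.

Answer: the defect is in locate_pivot at line 11.
Key fact: No log line changed; the fault shows up purely in the output.
Call chain: main.
First divergence: there is none — every log position agrees.
Execution walk:
  collect_span([11, 9, 7, 11, 6, 6]) -> 11  [called from split_margin, line 21]
  locate_pivot([11, 9, 7, 11, 6, 6], 7) -> 6  [called from split_margin, line 22]
  shape_report(11, 6) -> 5  [called from split_margin, line 23]
  split_margin([11, 9, 7, 11, 6, 6], 7) -> 5  [called from main, line 44]
  resolve_slot([11, 9, 7, 11, 6, 6], 7) -> 2  [called from count_flags, line 31]
  count_flags([11, 9, 7, 11, 6, 6], 7) -> 21  [called from main, line 45]
  bind_quota(5, 21) -> 5  [called from main, line 46]
Log origin:
  1 — main, line 43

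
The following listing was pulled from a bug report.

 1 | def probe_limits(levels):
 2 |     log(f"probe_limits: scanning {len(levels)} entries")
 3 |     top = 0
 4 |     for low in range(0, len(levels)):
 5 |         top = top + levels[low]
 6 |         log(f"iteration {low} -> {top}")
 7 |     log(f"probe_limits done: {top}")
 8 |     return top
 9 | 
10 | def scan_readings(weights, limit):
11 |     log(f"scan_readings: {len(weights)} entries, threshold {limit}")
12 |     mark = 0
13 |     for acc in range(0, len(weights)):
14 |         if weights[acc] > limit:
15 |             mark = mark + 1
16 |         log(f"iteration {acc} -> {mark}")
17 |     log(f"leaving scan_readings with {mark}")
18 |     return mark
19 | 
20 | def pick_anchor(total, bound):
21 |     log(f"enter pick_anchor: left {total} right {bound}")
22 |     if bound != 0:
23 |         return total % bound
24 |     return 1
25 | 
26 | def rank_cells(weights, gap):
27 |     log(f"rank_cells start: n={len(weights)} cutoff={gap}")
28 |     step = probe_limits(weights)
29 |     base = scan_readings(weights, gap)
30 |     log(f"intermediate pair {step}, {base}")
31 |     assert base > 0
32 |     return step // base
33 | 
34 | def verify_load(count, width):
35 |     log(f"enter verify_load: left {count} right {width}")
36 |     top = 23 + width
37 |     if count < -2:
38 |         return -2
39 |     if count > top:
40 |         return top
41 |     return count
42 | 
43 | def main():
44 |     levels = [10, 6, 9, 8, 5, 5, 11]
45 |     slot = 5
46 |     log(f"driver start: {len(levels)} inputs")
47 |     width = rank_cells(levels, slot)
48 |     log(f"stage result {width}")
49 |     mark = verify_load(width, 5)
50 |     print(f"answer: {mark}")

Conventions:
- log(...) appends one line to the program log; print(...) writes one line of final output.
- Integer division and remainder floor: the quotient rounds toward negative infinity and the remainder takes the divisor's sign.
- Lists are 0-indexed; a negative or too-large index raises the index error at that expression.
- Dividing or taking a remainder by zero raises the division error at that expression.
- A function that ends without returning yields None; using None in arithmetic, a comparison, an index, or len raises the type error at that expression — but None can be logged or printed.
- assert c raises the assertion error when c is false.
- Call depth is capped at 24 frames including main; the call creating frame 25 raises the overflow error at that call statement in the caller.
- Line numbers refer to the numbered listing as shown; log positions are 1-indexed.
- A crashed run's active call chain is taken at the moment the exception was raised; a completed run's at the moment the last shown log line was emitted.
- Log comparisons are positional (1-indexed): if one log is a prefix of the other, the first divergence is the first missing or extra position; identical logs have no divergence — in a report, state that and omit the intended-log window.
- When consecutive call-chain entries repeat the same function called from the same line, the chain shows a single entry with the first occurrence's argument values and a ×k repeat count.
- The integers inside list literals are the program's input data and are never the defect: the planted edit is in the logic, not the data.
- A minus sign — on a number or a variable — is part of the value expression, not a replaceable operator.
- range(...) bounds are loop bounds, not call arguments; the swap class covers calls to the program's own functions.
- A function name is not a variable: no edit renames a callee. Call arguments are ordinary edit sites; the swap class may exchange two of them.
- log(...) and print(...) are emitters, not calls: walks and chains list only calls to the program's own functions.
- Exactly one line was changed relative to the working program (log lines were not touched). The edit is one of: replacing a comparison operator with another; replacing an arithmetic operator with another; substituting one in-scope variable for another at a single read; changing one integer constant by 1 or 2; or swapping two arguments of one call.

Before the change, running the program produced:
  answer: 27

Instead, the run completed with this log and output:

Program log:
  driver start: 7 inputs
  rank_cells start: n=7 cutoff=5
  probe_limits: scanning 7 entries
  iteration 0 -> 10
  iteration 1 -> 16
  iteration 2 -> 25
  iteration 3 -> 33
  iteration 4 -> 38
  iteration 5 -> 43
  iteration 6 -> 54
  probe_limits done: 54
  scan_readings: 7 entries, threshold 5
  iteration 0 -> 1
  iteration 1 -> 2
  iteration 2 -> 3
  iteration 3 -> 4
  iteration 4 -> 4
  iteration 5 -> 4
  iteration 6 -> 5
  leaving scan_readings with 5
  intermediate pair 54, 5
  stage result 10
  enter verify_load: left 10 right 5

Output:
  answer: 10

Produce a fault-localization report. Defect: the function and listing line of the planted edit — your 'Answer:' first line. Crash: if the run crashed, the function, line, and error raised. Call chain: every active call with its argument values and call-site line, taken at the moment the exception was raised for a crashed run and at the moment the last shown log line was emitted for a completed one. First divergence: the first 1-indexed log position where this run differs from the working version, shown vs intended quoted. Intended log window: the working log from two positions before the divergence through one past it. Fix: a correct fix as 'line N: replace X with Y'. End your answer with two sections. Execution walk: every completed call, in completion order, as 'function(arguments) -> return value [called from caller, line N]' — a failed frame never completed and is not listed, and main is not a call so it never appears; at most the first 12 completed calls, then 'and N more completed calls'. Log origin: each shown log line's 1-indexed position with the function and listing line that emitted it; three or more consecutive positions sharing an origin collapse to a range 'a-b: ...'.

Answer: the defect is in scan_readings at line 14.
Key observation: At log position 13 the runs split — shown 'iteration 0 -> 1', but the working version logs 'iteration 0 -> 0'.
Call chain: main -> verify_load(10, 5) (called at line 49).
First divergence: position 13 — shown 'iteration 0 -> 1', intended 'iteration 0 -> 0'.
Intended log window:
  11: probe_limits done: 54
  12: scan_readings: 7 entries, threshold 5
  13: iteration 0 -> 0
  14: iteration 1 -> 0
Execution walk:
  probe_limits([10, 6, 9, 8, 5, 5, 11]) -> 54  [called from rank_cells, line 28]
  scan_readings([10, 6, 9, 8, 5, 5, 11], 5) -> 5  [called from rank_cells, line 29]
  rank_cells([10, 6, 9, 8, 5, 5, 11], 5) -> 10  [called from main, line 47]
  verify_load(10, 5) -> 10  [called from main, line 49]
Log line origins:
  1: logged in main at line 46
  2: logged in rank_cells at line 27
  3: logged in probe_limits at line 2
  4-10: logged in probe_limits at line 6
  11: logged in probe_limits at line 7
  12: logged in scan_readings at line 11
  13-19: logged in scan_readings at line 16
  20: logged in scan_readings at line 17
  21: logged in rank_cells at line 30
  22: logged in main at line 48
  23: logged in verify_load at line 35
A correct fix: line 14: replace `>` with `==`.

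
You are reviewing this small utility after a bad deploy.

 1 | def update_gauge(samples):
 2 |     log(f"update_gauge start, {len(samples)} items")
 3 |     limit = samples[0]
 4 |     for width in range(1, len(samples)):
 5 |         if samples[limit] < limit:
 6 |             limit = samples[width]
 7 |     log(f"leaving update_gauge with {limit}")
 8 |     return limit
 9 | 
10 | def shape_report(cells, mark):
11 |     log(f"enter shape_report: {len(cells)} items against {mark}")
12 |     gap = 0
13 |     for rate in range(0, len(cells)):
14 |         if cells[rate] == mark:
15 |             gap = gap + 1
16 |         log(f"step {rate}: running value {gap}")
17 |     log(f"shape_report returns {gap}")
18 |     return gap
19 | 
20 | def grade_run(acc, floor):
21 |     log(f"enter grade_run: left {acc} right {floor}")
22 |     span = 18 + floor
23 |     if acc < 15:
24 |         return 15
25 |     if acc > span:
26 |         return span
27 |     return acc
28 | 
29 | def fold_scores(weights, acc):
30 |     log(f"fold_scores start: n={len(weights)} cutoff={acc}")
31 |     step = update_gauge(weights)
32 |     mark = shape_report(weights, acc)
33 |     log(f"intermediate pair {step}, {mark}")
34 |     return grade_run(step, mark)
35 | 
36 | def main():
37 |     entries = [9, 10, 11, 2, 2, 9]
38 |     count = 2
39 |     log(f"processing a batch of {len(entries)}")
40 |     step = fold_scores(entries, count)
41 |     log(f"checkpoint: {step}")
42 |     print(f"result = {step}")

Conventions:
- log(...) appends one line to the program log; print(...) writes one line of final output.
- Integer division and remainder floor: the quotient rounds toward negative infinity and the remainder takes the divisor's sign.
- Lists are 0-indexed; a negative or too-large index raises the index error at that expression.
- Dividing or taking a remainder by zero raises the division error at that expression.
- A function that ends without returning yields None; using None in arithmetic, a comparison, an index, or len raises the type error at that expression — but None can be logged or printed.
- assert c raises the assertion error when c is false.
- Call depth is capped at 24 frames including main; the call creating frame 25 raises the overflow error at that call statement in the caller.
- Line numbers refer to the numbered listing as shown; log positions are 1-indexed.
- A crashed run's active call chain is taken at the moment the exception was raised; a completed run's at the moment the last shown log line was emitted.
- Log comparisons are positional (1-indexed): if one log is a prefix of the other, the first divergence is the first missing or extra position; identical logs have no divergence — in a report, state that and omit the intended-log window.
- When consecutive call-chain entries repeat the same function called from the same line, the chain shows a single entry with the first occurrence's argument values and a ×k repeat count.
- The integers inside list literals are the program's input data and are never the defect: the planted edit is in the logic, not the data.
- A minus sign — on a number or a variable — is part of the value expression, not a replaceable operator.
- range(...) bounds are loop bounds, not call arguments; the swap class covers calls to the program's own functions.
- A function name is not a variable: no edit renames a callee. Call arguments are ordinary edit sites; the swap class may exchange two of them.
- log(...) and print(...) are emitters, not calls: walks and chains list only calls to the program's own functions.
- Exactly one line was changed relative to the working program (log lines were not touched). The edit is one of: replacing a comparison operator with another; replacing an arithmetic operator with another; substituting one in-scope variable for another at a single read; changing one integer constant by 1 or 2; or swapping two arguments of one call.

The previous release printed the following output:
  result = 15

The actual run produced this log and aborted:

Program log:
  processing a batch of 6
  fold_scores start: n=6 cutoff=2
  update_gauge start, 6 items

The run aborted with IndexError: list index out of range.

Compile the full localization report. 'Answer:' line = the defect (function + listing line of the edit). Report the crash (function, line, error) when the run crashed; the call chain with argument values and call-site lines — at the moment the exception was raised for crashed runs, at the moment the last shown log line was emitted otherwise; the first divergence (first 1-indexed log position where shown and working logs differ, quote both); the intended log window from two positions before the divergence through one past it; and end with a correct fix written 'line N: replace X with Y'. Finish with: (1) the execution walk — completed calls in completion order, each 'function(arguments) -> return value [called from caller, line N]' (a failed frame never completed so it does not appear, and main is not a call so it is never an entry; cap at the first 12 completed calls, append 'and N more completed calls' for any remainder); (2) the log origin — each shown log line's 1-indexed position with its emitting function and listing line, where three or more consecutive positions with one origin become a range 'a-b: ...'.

Answer: the defect is in update_gauge at line 5.
Key fact: After 3 matching log lines the faulty run goes silent, while the working version continues with 'leaving update_gauge with 2'.
Crash: update_gauge, line 5, IndexError.
Call chain: main -> fold_scores([9, 10, 11, 2, 2, 9], 2) (called at line 40) -> update_gauge([9, 10, 11, 2, 2, 9]) (called at line 31).
First divergence: position 4 — the faulty run's log ends after 3 lines; the working version continues with 'leaving update_gauge with 2'.
Intended log window:
  2: fold_scores start: n=6 cutoff=2
  3: update_gauge start, 6 items
  4: leaving update_gauge with 2
  5: enter shape_report: 6 items against 2
Execution walk:
  (no call completed)
Log origins:
  1: from main, line 39
  2: from fold_scores, line 30
  3: from update_gauge, line 2
A correct fix: line 5: replace `samples[limit]` with `samples[width]`.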